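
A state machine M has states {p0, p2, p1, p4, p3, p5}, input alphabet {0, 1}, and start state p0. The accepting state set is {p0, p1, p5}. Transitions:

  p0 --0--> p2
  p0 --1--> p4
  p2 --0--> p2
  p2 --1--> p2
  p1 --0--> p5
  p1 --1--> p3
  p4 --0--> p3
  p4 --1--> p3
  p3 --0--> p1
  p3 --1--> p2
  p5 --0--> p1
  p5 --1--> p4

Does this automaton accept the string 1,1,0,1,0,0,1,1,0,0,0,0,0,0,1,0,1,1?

Trace: p0 -1-> p4 -1-> p3 -0-> p1 -1-> p3 -0-> p1 -0-> p5 -1-> p4 -1-> p3 -0-> p1 -0-> p5 -0-> p1 -0-> p5 -0-> p1 -0-> p5 -1-> p4 -0-> p3 -1-> p2 -1-> p2
End state p2 is not accepting.

No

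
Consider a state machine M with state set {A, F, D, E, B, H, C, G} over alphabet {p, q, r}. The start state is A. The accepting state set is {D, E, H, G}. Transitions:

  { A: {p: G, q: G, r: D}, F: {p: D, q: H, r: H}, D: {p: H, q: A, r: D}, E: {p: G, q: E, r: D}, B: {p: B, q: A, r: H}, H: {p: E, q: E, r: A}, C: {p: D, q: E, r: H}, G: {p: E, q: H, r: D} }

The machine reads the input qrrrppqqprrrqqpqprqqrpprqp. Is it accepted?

Yes

Trace: A -q-> G -r-> D -r-> D -r-> D -p-> H -p-> E -q-> E -q-> E -p-> G -r-> D -r-> D -r-> D -q-> A -q-> G -p-> E -q-> E -p-> G -r-> D -q-> A -q-> G -r-> D -p-> H -p-> E -r-> D -q-> A -p-> G
End state G is accepting.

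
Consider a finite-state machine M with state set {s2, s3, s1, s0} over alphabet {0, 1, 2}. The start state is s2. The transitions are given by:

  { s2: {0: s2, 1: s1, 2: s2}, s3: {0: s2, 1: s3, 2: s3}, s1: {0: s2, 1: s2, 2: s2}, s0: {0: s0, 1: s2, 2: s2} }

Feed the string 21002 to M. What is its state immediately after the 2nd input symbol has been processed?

s2 → s2 → s1
After 2 symbols: s1.

s1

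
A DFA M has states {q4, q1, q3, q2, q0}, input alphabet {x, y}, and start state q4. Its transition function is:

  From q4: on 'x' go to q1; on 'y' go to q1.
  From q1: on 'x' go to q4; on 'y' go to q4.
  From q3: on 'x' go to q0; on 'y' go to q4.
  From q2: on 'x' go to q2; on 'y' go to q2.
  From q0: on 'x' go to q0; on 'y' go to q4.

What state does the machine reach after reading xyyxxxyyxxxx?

q4 → q1 → q4 → q1 → q4 → q1 → q4 → q1 → q4 → q1 → q4 → q1 → q4

q4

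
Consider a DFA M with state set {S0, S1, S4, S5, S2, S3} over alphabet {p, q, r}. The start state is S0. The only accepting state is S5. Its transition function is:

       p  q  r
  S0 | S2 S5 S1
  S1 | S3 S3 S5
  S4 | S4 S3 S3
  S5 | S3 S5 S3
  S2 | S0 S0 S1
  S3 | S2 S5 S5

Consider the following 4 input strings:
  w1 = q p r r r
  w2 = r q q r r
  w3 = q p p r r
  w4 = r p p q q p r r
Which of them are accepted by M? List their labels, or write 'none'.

w1, w2, w3

w1: S0 → S5 → S3 → S5 → S3 → S5  → end S5, accepted
w2: S0 → S1 → S3 → S5 → S3 → S5  → end S5, accepted
w3: S0 → S5 → S3 → S2 → S1 → S5  → end S5, accepted
w4: S0 → S1 → S3 → S2 → S0 → S5 → S3 → S5 → S3  → end S3, rejected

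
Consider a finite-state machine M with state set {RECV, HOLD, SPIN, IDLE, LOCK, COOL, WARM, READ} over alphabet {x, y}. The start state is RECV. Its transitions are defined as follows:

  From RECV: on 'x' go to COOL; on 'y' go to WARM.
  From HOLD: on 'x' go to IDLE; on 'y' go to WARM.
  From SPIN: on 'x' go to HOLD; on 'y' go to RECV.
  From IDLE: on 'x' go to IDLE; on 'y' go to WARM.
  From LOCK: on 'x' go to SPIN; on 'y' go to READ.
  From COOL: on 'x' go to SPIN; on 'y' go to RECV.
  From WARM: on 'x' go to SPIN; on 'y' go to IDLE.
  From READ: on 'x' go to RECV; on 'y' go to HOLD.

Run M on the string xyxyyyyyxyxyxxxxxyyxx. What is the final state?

IDLE

RECV → COOL → RECV → COOL → RECV → WARM → IDLE → WARM → IDLE → IDLE → WARM → SPIN → RECV → COOL → SPIN → HOLD → IDLE → IDLE → WARM → IDLE → IDLE → IDLE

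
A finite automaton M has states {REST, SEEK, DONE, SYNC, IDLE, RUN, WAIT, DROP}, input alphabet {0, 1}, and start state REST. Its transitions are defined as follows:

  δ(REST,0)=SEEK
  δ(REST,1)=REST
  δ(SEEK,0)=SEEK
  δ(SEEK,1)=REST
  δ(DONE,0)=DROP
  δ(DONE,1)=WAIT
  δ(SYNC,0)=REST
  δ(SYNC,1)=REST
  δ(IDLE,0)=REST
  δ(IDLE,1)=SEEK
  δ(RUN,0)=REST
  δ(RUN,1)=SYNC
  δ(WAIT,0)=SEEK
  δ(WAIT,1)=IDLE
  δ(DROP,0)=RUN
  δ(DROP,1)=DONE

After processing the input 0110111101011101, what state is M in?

REST

REST → SEEK → REST → REST → SEEK → REST → REST → REST → REST → SEEK → REST → SEEK → REST → REST → REST → SEEK → REST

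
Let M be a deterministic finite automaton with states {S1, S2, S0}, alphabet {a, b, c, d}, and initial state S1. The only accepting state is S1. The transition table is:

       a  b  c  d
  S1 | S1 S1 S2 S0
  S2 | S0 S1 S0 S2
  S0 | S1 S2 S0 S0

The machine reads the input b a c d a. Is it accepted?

No

S1 → S1 → S1 → S2 → S2 → S0
End state S0 is not accepting.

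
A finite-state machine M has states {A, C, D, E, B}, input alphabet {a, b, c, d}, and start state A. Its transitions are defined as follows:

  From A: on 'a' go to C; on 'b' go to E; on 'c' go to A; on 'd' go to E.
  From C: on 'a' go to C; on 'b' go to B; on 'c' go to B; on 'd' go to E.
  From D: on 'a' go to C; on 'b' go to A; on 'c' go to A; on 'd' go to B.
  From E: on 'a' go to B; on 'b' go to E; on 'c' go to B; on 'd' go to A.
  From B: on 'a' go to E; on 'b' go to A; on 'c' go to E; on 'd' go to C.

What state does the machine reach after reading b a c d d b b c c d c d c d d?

start at A
read 'b': A → E
read 'a': E → B
read 'c': B → E
read 'd': E → A
read 'd': A → E
read 'b': E → E
read 'b': E → E
read 'c': E → B
read 'c': B → E
read 'd': E → A
read 'c': A → A
read 'd': A → E
read 'c': E → B
read 'd': B → C
read 'd': C → E

E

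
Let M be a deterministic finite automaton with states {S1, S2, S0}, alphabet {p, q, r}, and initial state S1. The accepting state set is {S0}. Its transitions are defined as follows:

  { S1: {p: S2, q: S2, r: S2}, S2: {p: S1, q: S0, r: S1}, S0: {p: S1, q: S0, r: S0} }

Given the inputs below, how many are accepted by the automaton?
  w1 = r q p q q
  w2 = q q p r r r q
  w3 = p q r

3

w1: Trace: S1 -r-> S2 -q-> S0 -p-> S1 -q-> S2 -q-> S0  → end S0, accepted
w2: Trace: S1 -q-> S2 -q-> S0 -p-> S1 -r-> S2 -r-> S1 -r-> S2 -q-> S0  → end S0, accepted
w3: Trace: S1 -p-> S2 -q-> S0 -r-> S0  → end S0, accepted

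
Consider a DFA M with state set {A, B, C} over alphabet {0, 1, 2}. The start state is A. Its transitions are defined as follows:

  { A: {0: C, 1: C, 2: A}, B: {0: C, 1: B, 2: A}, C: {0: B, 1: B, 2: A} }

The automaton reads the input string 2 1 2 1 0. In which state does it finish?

start at A
read '2': A → A
read '1': A → C
read '2': C → A
read '1': A → C
read '0': C → B

B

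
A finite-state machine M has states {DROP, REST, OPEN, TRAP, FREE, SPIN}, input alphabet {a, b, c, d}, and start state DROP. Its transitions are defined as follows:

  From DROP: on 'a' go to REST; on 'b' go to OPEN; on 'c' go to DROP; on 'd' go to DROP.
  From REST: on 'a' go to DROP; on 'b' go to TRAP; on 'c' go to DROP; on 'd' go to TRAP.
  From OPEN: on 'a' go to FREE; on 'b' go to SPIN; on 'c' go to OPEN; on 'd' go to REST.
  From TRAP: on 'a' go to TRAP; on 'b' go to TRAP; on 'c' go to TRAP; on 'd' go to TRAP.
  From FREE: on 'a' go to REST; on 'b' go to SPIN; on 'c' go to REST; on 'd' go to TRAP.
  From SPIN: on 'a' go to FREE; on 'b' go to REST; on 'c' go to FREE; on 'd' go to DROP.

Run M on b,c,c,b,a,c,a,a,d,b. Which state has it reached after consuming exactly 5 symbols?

start at DROP
read 'b': DROP → OPEN
read 'c': OPEN → OPEN
read 'c': OPEN → OPEN
read 'b': OPEN → SPIN
read 'a': SPIN → FREE
After 5 symbols: FREE.

FREE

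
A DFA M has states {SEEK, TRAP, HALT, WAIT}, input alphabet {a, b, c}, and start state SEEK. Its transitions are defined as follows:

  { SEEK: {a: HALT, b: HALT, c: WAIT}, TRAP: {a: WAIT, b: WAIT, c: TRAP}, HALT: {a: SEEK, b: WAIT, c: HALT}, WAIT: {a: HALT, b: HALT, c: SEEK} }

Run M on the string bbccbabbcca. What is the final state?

HALT

start at SEEK
read 'b': SEEK → HALT
read 'b': HALT → WAIT
read 'c': WAIT → SEEK
read 'c': SEEK → WAIT
read 'b': WAIT → HALT
read 'a': HALT → SEEK
read 'b': SEEK → HALT
read 'b': HALT → WAIT
read 'c': WAIT → SEEK
read 'c': SEEK → WAIT
read 'a': WAIT → HALT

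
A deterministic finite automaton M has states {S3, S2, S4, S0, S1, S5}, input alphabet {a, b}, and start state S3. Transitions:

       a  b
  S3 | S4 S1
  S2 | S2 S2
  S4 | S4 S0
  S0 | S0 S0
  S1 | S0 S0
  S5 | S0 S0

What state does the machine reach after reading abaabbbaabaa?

S0

S3 → S4 → S0 → S0 → S0 → S0 → S0 → S0 → S0 → S0 → S0 → S0 → S0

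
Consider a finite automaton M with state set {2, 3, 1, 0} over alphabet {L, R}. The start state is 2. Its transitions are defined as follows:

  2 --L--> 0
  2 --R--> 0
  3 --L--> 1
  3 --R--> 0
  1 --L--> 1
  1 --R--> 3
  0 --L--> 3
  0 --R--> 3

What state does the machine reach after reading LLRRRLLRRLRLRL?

3

start at 2
read 'L': 2 → 0
read 'L': 0 → 3
read 'R': 3 → 0
read 'R': 0 → 3
read 'R': 3 → 0
read 'L': 0 → 3
read 'L': 3 → 1
read 'R': 1 → 3
read 'R': 3 → 0
read 'L': 0 → 3
read 'R': 3 → 0
read 'L': 0 → 3
read 'R': 3 → 0
read 'L': 0 → 3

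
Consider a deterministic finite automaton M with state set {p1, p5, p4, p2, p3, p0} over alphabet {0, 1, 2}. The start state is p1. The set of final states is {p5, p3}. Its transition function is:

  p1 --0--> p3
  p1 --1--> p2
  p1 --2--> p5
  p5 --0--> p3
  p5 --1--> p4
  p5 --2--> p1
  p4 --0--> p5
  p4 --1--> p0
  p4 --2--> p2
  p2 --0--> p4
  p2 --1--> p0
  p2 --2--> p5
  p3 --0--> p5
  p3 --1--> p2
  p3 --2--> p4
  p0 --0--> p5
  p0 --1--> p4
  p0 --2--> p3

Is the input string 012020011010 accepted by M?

p1 → p3 → p2 → p5 → p3 → p4 → p5 → p3 → p2 → p0 → p5 → p4 → p5
End state p5 is accepting.

Yes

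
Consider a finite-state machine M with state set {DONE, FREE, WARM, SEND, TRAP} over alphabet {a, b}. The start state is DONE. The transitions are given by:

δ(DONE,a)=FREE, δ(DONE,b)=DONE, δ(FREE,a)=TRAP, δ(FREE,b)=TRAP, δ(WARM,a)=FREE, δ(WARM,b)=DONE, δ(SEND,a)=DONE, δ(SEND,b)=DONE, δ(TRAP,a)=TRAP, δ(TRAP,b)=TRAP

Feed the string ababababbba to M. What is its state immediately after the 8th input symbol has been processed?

TRAP

Trace: DONE -a-> FREE -b-> TRAP -a-> TRAP -b-> TRAP -a-> TRAP -b-> TRAP -a-> TRAP -b-> TRAP
After 8 symbols: TRAP.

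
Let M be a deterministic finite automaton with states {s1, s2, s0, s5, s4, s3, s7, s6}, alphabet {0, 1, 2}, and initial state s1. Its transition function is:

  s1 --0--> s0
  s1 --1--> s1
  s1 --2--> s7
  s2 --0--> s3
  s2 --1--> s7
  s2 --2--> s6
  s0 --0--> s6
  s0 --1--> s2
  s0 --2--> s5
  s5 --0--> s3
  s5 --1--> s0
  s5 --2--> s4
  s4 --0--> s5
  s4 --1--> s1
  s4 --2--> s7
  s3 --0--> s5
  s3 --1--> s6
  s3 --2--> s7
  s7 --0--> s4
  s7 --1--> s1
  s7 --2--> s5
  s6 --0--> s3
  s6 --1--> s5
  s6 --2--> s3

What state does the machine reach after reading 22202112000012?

s1 → s7 → s5 → s4 → s5 → s4 → s1 → s1 → s7 → s4 → s5 → s3 → s5 → s0 → s5

s5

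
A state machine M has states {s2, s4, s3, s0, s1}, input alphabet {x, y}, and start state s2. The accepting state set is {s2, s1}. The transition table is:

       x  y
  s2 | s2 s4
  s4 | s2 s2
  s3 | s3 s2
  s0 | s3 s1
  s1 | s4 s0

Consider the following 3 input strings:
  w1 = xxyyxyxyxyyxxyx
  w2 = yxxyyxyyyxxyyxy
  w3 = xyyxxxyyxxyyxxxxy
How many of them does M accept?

w1:
  start at s2
  read 'x': s2 → s2
  read 'x': s2 → s2
  read 'y': s2 → s4
  read 'y': s4 → s2
  read 'x': s2 → s2
  read 'y': s2 → s4
  read 'x': s4 → s2
  read 'y': s2 → s4
  read 'x': s4 → s2
  read 'y': s2 → s4
  read 'y': s4 → s2
  read 'x': s2 → s2
  read 'x': s2 → s2
  read 'y': s2 → s4
  read 'x': s4 → s2
  end s2, accepted
w2:
  start at s2
  read 'y': s2 → s4
  read 'x': s4 → s2
  read 'x': s2 → s2
  read 'y': s2 → s4
  read 'y': s4 → s2
  read 'x': s2 → s2
  read 'y': s2 → s4
  read 'y': s4 → s2
  read 'y': s2 → s4
  read 'x': s4 → s2
  read 'x': s2 → s2
  read 'y': s2 → s4
  read 'y': s4 → s2
  read 'x': s2 → s2
  read 'y': s2 → s4
  end s4, rejected
w3:
  start at s2
  read 'x': s2 → s2
  read 'y': s2 → s4
  read 'y': s4 → s2
  read 'x': s2 → s2
  read 'x': s2 → s2
  read 'x': s2 → s2
  read 'y': s2 → s4
  read 'y': s4 → s2
  read 'x': s2 → s2
  read 'x': s2 → s2
  read 'y': s2 → s4
  read 'y': s4 → s2
  read 'x': s2 → s2
  read 'x': s2 → s2
  read 'x': s2 → s2
  read 'x': s2 → s2
  read 'y': s2 → s4
  end s4, rejected

1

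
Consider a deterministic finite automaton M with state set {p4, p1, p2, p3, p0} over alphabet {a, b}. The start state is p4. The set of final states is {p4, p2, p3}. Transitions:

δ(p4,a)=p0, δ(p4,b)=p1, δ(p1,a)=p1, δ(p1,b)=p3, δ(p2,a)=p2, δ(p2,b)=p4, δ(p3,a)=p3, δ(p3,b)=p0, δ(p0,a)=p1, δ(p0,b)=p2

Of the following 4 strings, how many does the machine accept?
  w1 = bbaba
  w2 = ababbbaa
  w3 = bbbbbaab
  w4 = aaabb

2

w1:
  start at p4
  read 'b': p4 → p1
  read 'b': p1 → p3
  read 'a': p3 → p3
  read 'b': p3 → p0
  read 'a': p0 → p1
  end p1, rejected
w2:
  start at p4
  read 'a': p4 → p0
  read 'b': p0 → p2
  read 'a': p2 → p2
  read 'b': p2 → p4
  read 'b': p4 → p1
  read 'b': p1 → p3
  read 'a': p3 → p3
  read 'a': p3 → p3
  end p3, accepted
w3:
  start at p4
  read 'b': p4 → p1
  read 'b': p1 → p3
  read 'b': p3 → p0
  read 'b': p0 → p2
  read 'b': p2 → p4
  read 'a': p4 → p0
  read 'a': p0 → p1
  read 'b': p1 → p3
  end p3, accepted
w4:
  start at p4
  read 'a': p4 → p0
  read 'a': p0 → p1
  read 'a': p1 → p1
  read 'b': p1 → p3
  read 'b': p3 → p0
  end p0, rejected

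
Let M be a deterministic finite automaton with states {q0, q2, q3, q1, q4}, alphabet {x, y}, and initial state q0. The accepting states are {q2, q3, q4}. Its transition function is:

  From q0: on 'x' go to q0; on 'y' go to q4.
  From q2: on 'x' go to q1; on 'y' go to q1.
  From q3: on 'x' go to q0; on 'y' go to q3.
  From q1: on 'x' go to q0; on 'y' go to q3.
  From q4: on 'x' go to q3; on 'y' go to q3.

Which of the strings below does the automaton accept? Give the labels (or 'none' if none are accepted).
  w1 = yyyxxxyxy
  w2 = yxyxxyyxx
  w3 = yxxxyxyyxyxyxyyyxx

w1

w1: Trace: q0 -y-> q4 -y-> q3 -y-> q3 -x-> q0 -x-> q0 -x-> q0 -y-> q4 -x-> q3 -y-> q3  → end q3, accepted
w2: Trace: q0 -y-> q4 -x-> q3 -y-> q3 -x-> q0 -x-> q0 -y-> q4 -y-> q3 -x-> q0 -x-> q0  → end q0, rejected
w3: Trace: q0 -y-> q4 -x-> q3 -x-> q0 -x-> q0 -y-> q4 -x-> q3 -y-> q3 -y-> q3 -x-> q0 -y-> q4 -x-> q3 -y-> q3 -x-> q0 -y-> q4 -y-> q3 -y-> q3 -x-> q0 -x-> q0  → end q0, rejected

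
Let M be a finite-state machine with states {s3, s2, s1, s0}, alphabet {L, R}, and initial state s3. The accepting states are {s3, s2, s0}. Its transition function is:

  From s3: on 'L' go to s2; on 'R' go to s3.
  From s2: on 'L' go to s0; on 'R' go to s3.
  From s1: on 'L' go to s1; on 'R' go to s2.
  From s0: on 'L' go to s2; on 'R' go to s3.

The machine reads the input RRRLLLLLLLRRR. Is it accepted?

Yes

start at s3
read 'R': s3 → s3
read 'R': s3 → s3
read 'R': s3 → s3
read 'L': s3 → s2
read 'L': s2 → s0
read 'L': s0 → s2
read 'L': s2 → s0
read 'L': s0 → s2
read 'L': s2 → s0
read 'L': s0 → s2
read 'R': s2 → s3
read 'R': s3 → s3
read 'R': s3 → s3
End state s3 is accepting.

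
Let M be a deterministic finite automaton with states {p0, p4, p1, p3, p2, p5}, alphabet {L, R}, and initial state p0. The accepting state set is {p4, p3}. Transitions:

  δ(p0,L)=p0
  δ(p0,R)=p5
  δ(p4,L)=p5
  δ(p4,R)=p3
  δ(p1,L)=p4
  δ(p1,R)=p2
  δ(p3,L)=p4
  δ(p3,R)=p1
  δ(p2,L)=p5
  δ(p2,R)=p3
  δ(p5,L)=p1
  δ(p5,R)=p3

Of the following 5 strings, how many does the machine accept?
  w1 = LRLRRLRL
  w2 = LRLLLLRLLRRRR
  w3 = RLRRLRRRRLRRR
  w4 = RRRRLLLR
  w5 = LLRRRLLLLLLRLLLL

w1: Trace: p0 -L-> p0 -R-> p5 -L-> p1 -R-> p2 -R-> p3 -L-> p4 -R-> p3 -L-> p4  → end p4, accepted
w2: Trace: p0 -L-> p0 -R-> p5 -L-> p1 -L-> p4 -L-> p5 -L-> p1 -R-> p2 -L-> p5 -L-> p1 -R-> p2 -R-> p3 -R-> p1 -R-> p2  → end p2, rejected
w3: Trace: p0 -R-> p5 -L-> p1 -R-> p2 -R-> p3 -L-> p4 -R-> p3 -R-> p1 -R-> p2 -R-> p3 -L-> p4 -R-> p3 -R-> p1 -R-> p2  → end p2, rejected
w4: Trace: p0 -R-> p5 -R-> p3 -R-> p1 -R-> p2 -L-> p5 -L-> p1 -L-> p4 -R-> p3  → end p3, accepted
w5: Trace: p0 -L-> p0 -L-> p0 -R-> p5 -R-> p3 -R-> p1 -L-> p4 -L-> p5 -L-> p1 -L-> p4 -L-> p5 -L-> p1 -R-> p2 -L-> p5 -L-> p1 -L-> p4 -L-> p5  → end p5, rejected

2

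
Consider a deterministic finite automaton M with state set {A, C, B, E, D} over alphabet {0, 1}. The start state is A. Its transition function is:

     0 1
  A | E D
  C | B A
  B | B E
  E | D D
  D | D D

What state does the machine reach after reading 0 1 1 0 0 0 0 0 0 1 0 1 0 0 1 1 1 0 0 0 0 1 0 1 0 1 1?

D

A → E → D → D → D → D → D → D → D → D → D → D → D → D → D → D → D → D → D → D → D → D → D → D → D → D → D → D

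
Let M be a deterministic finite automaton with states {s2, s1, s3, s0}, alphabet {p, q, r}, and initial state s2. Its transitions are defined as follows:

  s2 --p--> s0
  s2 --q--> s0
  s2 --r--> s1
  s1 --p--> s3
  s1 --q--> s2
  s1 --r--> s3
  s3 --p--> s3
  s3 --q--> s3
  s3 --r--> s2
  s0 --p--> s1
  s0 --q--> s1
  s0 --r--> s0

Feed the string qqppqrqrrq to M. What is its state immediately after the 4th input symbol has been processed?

start at s2
read 'q': s2 → s0
read 'q': s0 → s1
read 'p': s1 → s3
read 'p': s3 → s3
After 4 symbols: s3.

s3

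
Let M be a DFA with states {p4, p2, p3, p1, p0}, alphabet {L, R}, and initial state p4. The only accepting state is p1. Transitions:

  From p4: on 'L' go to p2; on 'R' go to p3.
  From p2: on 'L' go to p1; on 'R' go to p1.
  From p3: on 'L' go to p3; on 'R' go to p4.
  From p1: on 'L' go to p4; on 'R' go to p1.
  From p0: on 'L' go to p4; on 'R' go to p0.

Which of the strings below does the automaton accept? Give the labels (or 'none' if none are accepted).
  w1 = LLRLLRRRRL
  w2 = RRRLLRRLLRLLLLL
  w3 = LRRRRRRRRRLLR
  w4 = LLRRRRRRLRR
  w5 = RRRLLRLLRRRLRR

w2, w3

w1: Trace: p4 -L-> p2 -L-> p1 -R-> p1 -L-> p4 -L-> p2 -R-> p1 -R-> p1 -R-> p1 -R-> p1 -L-> p4  → end p4, rejected
w2: Trace: p4 -R-> p3 -R-> p4 -R-> p3 -L-> p3 -L-> p3 -R-> p4 -R-> p3 -L-> p3 -L-> p3 -R-> p4 -L-> p2 -L-> p1 -L-> p4 -L-> p2 -L-> p1  → end p1, accepted
w3: Trace: p4 -L-> p2 -R-> p1 -R-> p1 -R-> p1 -R-> p1 -R-> p1 -R-> p1 -R-> p1 -R-> p1 -R-> p1 -L-> p4 -L-> p2 -R-> p1  → end p1, accepted
w4: Trace: p4 -L-> p2 -L-> p1 -R-> p1 -R-> p1 -R-> p1 -R-> p1 -R-> p1 -R-> p1 -L-> p4 -R-> p3 -R-> p4  → end p4, rejected
w5: Trace: p4 -R-> p3 -R-> p4 -R-> p3 -L-> p3 -L-> p3 -R-> p4 -L-> p2 -L-> p1 -R-> p1 -R-> p1 -R-> p1 -L-> p4 -R-> p3 -R-> p4  → end p4, rejected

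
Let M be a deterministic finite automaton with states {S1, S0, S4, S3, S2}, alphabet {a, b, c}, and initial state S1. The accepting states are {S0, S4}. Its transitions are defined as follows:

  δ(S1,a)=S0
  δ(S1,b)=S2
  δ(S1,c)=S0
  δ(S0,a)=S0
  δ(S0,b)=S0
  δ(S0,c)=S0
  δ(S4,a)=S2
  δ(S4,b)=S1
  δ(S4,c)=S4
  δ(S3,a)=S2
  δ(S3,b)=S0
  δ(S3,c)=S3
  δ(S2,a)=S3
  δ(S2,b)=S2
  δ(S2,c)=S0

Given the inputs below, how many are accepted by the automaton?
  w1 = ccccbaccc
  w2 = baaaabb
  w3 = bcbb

w1: S1 → S0 → S0 → S0 → S0 → S0 → S0 → S0 → S0 → S0  → end S0, accepted
w2: S1 → S2 → S3 → S2 → S3 → S2 → S2 → S2  → end S2, rejected
w3: S1 → S2 → S0 → S0 → S0  → end S0, accepted

2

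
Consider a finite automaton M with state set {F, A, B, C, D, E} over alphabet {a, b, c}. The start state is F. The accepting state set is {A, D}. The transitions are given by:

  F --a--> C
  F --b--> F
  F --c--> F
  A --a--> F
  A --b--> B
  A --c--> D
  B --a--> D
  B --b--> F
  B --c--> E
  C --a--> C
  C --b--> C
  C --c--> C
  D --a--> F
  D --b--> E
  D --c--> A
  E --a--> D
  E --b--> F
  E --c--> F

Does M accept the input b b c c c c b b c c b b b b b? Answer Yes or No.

No

start at F
read 'b': F → F
read 'b': F → F
read 'c': F → F
read 'c': F → F
read 'c': F → F
read 'c': F → F
read 'b': F → F
read 'b': F → F
read 'c': F → F
read 'c': F → F
read 'b': F → F
read 'b': F → F
read 'b': F → F
read 'b': F → F
read 'b': F → F
End state F is not accepting.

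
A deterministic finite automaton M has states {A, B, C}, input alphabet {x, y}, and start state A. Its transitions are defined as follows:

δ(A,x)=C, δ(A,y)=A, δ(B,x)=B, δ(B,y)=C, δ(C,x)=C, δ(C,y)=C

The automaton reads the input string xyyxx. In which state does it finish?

A → C → C → C → C → C

C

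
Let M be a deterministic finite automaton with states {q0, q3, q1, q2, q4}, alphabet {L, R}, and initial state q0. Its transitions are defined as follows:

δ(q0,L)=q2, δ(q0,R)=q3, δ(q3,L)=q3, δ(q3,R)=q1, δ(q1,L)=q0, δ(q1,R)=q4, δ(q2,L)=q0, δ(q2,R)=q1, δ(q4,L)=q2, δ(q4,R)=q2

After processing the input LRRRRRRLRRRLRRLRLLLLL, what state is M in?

q0

start at q0
read 'L': q0 → q2
read 'R': q2 → q1
read 'R': q1 → q4
read 'R': q4 → q2
read 'R': q2 → q1
read 'R': q1 → q4
read 'R': q4 → q2
read 'L': q2 → q0
read 'R': q0 → q3
read 'R': q3 → q1
read 'R': q1 → q4
read 'L': q4 → q2
read 'R': q2 → q1
read 'R': q1 → q4
read 'L': q4 → q2
read 'R': q2 → q1
read 'L': q1 → q0
read 'L': q0 → q2
read 'L': q2 → q0
read 'L': q0 → q2
read 'L': q2 → q0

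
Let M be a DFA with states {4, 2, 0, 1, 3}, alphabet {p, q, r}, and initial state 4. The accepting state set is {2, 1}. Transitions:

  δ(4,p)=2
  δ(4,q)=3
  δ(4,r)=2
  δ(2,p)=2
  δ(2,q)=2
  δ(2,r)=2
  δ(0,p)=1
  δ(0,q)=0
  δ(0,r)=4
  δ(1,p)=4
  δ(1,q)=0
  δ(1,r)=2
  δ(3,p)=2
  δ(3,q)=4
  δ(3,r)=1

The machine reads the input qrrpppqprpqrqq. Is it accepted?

Yes

4 → 3 → 1 → 2 → 2 → 2 → 2 → 2 → 2 → 2 → 2 → 2 → 2 → 2 → 2
End state 2 is accepting.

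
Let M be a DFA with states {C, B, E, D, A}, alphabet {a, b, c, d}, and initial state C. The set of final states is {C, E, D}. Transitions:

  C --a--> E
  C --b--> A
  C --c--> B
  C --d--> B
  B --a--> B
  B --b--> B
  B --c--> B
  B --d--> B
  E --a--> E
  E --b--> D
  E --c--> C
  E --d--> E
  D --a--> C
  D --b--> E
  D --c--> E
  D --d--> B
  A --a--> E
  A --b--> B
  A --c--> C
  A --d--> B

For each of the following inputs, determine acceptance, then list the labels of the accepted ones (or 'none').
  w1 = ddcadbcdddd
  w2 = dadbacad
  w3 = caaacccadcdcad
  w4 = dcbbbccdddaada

none

w1: Trace: C -d-> B -d-> B -c-> B -a-> B -d-> B -b-> B -c-> B -d-> B -d-> B -d-> B -d-> B  → end B, rejected
w2: Trace: C -d-> B -a-> B -d-> B -b-> B -a-> B -c-> B -a-> B -d-> B  → end B, rejected
w3: Trace: C -c-> B -a-> B -a-> B -a-> B -c-> B -c-> B -c-> B -a-> B -d-> B -c-> B -d-> B -c-> B -a-> B -d-> B  → end B, rejected
w4: Trace: C -d-> B -c-> B -b-> B -b-> B -b-> B -c-> B -c-> B -d-> B -d-> B -d-> B -a-> B -a-> B -d-> B -a-> B  → end B, rejected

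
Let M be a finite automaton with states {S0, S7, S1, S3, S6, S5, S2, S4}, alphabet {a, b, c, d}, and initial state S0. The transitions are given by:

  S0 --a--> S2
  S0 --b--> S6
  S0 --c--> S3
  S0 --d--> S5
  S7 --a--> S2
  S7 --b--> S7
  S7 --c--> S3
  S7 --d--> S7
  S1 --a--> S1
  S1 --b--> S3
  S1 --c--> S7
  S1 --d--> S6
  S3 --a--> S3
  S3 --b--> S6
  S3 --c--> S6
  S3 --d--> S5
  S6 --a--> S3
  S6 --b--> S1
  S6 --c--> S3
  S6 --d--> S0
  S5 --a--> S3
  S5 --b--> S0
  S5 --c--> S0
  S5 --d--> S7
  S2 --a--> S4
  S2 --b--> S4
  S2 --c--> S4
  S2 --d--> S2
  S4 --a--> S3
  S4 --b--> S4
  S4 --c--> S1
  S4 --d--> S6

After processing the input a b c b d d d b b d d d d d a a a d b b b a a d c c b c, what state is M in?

S7

S0 → S2 → S4 → S1 → S3 → S5 → S7 → S7 → S7 → S7 → S7 → S7 → S7 → S7 → S7 → S2 → S4 → S3 → S5 → S0 → S6 → S1 → S1 → S1 → S6 → S3 → S6 → S1 → S7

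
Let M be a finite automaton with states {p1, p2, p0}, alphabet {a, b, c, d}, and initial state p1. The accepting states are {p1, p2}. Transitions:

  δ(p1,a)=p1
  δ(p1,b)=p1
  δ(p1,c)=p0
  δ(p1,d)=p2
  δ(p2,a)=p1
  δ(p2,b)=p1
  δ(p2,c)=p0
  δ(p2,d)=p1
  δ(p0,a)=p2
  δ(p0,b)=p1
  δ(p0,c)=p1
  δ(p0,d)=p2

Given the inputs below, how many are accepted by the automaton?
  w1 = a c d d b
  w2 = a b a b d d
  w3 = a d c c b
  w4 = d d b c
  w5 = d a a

4

w1:
  start at p1
  read 'a': p1 → p1
  read 'c': p1 → p0
  read 'd': p0 → p2
  read 'd': p2 → p1
  read 'b': p1 → p1
  end p1, accepted
w2:
  start at p1
  read 'a': p1 → p1
  read 'b': p1 → p1
  read 'a': p1 → p1
  read 'b': p1 → p1
  read 'd': p1 → p2
  read 'd': p2 → p1
  end p1, accepted
w3:
  start at p1
  read 'a': p1 → p1
  read 'd': p1 → p2
  read 'c': p2 → p0
  read 'c': p0 → p1
  read 'b': p1 → p1
  end p1, accepted
w4:
  start at p1
  read 'd': p1 → p2
  read 'd': p2 → p1
  read 'b': p1 → p1
  read 'c': p1 → p0
  end p0, rejected
w5:
  start at p1
  read 'd': p1 → p2
  read 'a': p2 → p1
  read 'a': p1 → p1
  end p1, accepted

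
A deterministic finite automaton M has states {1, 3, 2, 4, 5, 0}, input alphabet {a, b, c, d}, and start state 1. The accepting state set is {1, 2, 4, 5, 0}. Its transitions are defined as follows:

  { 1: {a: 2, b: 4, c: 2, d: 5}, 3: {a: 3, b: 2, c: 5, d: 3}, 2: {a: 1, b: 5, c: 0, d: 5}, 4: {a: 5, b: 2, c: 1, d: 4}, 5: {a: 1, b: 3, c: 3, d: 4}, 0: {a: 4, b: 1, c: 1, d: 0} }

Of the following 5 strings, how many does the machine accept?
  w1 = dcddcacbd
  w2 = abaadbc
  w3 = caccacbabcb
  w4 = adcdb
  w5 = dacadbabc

4

w1: Trace: 1 -d-> 5 -c-> 3 -d-> 3 -d-> 3 -c-> 5 -a-> 1 -c-> 2 -b-> 5 -d-> 4  → end 4, accepted
w2: Trace: 1 -a-> 2 -b-> 5 -a-> 1 -a-> 2 -d-> 5 -b-> 3 -c-> 5  → end 5, accepted
w3: Trace: 1 -c-> 2 -a-> 1 -c-> 2 -c-> 0 -a-> 4 -c-> 1 -b-> 4 -a-> 5 -b-> 3 -c-> 5 -b-> 3  → end 3, rejected
w4: Trace: 1 -a-> 2 -d-> 5 -c-> 3 -d-> 3 -b-> 2  → end 2, accepted
w5: Trace: 1 -d-> 5 -a-> 1 -c-> 2 -a-> 1 -d-> 5 -b-> 3 -a-> 3 -b-> 2 -c-> 0  → end 0, accepted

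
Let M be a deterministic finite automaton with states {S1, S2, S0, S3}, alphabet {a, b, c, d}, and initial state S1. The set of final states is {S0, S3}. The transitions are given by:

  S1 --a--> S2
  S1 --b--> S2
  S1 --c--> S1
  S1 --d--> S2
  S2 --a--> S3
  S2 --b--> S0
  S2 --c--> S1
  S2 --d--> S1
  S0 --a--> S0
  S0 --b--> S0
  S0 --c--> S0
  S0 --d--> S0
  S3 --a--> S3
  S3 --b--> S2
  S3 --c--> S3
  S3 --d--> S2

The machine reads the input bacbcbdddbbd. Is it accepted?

S1 → S2 → S3 → S3 → S2 → S1 → S2 → S1 → S2 → S1 → S2 → S0 → S0
End state S0 is accepting.

Yes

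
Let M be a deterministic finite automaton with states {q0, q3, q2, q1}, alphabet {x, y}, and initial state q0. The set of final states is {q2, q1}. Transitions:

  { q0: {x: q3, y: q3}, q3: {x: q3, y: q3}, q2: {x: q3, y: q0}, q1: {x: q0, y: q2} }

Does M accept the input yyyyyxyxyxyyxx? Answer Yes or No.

No

q0 → q3 → q3 → q3 → q3 → q3 → q3 → q3 → q3 → q3 → q3 → q3 → q3 → q3 → q3
End state q3 is not accepting.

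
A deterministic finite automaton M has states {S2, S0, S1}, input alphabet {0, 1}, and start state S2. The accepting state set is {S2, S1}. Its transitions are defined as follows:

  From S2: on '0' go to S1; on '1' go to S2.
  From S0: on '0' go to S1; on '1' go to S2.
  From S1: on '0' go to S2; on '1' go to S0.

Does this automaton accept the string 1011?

Yes

S2 → S2 → S1 → S0 → S2
End state S2 is accepting.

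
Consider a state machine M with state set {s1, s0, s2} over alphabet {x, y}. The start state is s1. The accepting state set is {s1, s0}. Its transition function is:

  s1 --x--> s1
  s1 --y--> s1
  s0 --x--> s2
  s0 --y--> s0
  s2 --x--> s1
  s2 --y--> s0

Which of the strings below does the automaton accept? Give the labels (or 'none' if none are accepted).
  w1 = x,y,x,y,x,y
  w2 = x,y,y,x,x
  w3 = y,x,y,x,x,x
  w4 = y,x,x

w1, w2, w3, w4

w1:
  start at s1
  read 'x': s1 → s1
  read 'y': s1 → s1
  read 'x': s1 → s1
  read 'y': s1 → s1
  read 'x': s1 → s1
  read 'y': s1 → s1
  end s1, accepted
w2:
  start at s1
  read 'x': s1 → s1
  read 'y': s1 → s1
  read 'y': s1 → s1
  read 'x': s1 → s1
  read 'x': s1 → s1
  end s1, accepted
w3:
  start at s1
  read 'y': s1 → s1
  read 'x': s1 → s1
  read 'y': s1 → s1
  read 'x': s1 → s1
  read 'x': s1 → s1
  read 'x': s1 → s1
  end s1, accepted
w4:
  start at s1
  read 'y': s1 → s1
  read 'x': s1 → s1
  read 'x': s1 → s1
  end s1, accepted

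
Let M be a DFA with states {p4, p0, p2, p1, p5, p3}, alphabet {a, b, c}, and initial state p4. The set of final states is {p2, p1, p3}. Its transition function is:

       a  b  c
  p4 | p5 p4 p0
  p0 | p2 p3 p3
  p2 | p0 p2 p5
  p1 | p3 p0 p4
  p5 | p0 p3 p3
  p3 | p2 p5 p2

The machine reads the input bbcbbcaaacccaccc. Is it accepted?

start at p4
read 'b': p4 → p4
read 'b': p4 → p4
read 'c': p4 → p0
read 'b': p0 → p3
read 'b': p3 → p5
read 'c': p5 → p3
read 'a': p3 → p2
read 'a': p2 → p0
read 'a': p0 → p2
read 'c': p2 → p5
read 'c': p5 → p3
read 'c': p3 → p2
read 'a': p2 → p0
read 'c': p0 → p3
read 'c': p3 → p2
read 'c': p2 → p5
End state p5 is not accepting.

No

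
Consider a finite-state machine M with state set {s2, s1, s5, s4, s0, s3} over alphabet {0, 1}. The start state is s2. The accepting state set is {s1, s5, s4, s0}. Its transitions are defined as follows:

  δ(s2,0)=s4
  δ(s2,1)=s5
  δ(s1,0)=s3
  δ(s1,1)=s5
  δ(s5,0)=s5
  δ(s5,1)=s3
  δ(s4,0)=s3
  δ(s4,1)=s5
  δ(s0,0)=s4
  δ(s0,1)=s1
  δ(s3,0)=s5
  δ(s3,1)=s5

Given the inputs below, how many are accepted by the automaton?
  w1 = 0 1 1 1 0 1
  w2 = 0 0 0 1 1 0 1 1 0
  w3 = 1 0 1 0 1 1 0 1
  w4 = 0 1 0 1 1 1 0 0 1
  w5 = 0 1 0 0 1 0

w1: Trace: s2 -0-> s4 -1-> s5 -1-> s3 -1-> s5 -0-> s5 -1-> s3  → end s3, rejected
w2: Trace: s2 -0-> s4 -0-> s3 -0-> s5 -1-> s3 -1-> s5 -0-> s5 -1-> s3 -1-> s5 -0-> s5  → end s5, accepted
w3: Trace: s2 -1-> s5 -0-> s5 -1-> s3 -0-> s5 -1-> s3 -1-> s5 -0-> s5 -1-> s3  → end s3, rejected
w4: Trace: s2 -0-> s4 -1-> s5 -0-> s5 -1-> s3 -1-> s5 -1-> s3 -0-> s5 -0-> s5 -1-> s3  → end s3, rejected
w5: Trace: s2 -0-> s4 -1-> s5 -0-> s5 -0-> s5 -1-> s3 -0-> s5  → end s5, accepted

2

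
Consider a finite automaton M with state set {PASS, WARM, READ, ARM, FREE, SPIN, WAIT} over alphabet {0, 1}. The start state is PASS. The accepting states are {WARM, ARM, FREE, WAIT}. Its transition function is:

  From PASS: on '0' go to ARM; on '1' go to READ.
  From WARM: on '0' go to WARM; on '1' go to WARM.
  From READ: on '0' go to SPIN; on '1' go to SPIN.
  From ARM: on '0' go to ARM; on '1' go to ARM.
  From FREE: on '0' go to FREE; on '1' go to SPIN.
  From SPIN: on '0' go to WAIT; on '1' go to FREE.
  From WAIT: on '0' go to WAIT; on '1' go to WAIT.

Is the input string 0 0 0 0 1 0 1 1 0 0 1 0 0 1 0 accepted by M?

Yes

Trace: PASS -0-> ARM -0-> ARM -0-> ARM -0-> ARM -1-> ARM -0-> ARM -1-> ARM -1-> ARM -0-> ARM -0-> ARM -1-> ARM -0-> ARM -0-> ARM -1-> ARM -0-> ARM
End state ARM is accepting.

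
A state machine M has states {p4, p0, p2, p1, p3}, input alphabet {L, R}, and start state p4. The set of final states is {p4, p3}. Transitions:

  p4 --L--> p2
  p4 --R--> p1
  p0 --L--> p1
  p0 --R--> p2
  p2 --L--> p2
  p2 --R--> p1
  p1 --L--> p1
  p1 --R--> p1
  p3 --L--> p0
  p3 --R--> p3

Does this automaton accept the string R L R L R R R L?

start at p4
read 'R': p4 → p1
read 'L': p1 → p1
read 'R': p1 → p1
read 'L': p1 → p1
read 'R': p1 → p1
read 'R': p1 → p1
read 'R': p1 → p1
read 'L': p1 → p1
End state p1 is not accepting.

No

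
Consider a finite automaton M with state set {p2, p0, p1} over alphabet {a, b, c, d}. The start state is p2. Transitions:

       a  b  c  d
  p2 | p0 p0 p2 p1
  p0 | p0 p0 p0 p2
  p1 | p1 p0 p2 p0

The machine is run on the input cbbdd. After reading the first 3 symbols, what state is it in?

p0

start at p2
read 'c': p2 → p2
read 'b': p2 → p0
read 'b': p0 → p0
After 3 symbols: p0.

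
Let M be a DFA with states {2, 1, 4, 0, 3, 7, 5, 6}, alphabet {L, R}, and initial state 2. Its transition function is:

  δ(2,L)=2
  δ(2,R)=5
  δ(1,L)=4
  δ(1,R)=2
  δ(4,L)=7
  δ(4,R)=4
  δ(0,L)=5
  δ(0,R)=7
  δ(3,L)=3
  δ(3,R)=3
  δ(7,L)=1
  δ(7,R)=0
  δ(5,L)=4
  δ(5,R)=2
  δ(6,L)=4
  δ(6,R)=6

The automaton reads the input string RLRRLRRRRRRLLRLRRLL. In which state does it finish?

4

start at 2
read 'R': 2 → 5
read 'L': 5 → 4
read 'R': 4 → 4
read 'R': 4 → 4
read 'L': 4 → 7
read 'R': 7 → 0
read 'R': 0 → 7
read 'R': 7 → 0
read 'R': 0 → 7
read 'R': 7 → 0
read 'R': 0 → 7
read 'L': 7 → 1
read 'L': 1 → 4
read 'R': 4 → 4
read 'L': 4 → 7
read 'R': 7 → 0
read 'R': 0 → 7
read 'L': 7 → 1
read 'L': 1 → 4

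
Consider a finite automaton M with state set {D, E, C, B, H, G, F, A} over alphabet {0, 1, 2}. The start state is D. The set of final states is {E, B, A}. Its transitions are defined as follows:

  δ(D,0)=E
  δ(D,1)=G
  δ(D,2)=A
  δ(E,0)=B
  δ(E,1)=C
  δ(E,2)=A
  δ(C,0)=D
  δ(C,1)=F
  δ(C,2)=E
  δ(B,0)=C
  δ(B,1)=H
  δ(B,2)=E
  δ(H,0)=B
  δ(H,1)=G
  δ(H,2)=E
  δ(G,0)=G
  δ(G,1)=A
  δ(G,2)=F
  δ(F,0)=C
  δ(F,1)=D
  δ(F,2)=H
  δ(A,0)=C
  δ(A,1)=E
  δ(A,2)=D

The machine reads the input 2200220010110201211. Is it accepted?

D → A → D → E → B → E → A → C → D → G → G → A → E → B → E → B → H → E → C → F
End state F is not accepting.

No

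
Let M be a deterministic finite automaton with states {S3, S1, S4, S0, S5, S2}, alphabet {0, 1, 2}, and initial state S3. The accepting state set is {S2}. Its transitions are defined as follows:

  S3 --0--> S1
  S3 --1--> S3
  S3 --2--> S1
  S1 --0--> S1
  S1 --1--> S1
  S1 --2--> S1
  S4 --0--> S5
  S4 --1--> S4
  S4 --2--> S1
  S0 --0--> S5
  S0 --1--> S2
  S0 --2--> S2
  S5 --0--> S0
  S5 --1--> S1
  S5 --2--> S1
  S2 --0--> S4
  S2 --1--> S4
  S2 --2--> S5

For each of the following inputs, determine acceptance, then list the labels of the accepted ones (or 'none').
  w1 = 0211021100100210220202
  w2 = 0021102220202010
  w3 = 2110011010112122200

w1: Trace: S3 -0-> S1 -2-> S1 -1-> S1 -1-> S1 -0-> S1 -2-> S1 -1-> S1 -1-> S1 -0-> S1 -0-> S1 -1-> S1 -0-> S1 -0-> S1 -2-> S1 -1-> S1 -0-> S1 -2-> S1 -2-> S1 -0-> S1 -2-> S1 -0-> S1 -2-> S1  → end S1, rejected
w2: Trace: S3 -0-> S1 -0-> S1 -2-> S1 -1-> S1 -1-> S1 -0-> S1 -2-> S1 -2-> S1 -2-> S1 -0-> S1 -2-> S1 -0-> S1 -2-> S1 -0-> S1 -1-> S1 -0-> S1  → end S1, rejected
w3: Trace: S3 -2-> S1 -1-> S1 -1-> S1 -0-> S1 -0-> S1 -1-> S1 -1-> S1 -0-> S1 -1-> S1 -0-> S1 -1-> S1 -1-> S1 -2-> S1 -1-> S1 -2-> S1 -2-> S1 -2-> S1 -0-> S1 -0-> S1  → end S1, rejected

none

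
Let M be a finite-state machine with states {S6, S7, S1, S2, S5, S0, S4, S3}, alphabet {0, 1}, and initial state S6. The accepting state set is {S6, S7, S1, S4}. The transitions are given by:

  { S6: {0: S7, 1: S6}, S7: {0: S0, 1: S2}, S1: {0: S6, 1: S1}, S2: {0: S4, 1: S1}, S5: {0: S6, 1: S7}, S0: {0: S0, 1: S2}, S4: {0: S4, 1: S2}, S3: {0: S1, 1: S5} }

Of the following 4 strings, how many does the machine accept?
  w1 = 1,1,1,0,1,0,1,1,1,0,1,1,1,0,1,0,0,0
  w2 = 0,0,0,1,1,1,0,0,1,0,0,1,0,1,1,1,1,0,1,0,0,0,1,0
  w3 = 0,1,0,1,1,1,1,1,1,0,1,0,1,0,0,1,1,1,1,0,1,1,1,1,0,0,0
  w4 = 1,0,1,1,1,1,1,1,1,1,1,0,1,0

3

w1:
  start at S6
  read '1': S6 → S6
  read '1': S6 → S6
  read '1': S6 → S6
  read '0': S6 → S7
  read '1': S7 → S2
  read '0': S2 → S4
  read '1': S4 → S2
  read '1': S2 → S1
  read '1': S1 → S1
  read '0': S1 → S6
  read '1': S6 → S6
  read '1': S6 → S6
  read '1': S6 → S6
  read '0': S6 → S7
  read '1': S7 → S2
  read '0': S2 → S4
  read '0': S4 → S4
  read '0': S4 → S4
  end S4, accepted
w2:
  start at S6
  read '0': S6 → S7
  read '0': S7 → S0
  read '0': S0 → S0
  read '1': S0 → S2
  read '1': S2 → S1
  read '1': S1 → S1
  read '0': S1 → S6
  read '0': S6 → S7
  read '1': S7 → S2
  read '0': S2 → S4
  read '0': S4 → S4
  read '1': S4 → S2
  read '0': S2 → S4
  read '1': S4 → S2
  read '1': S2 → S1
  read '1': S1 → S1
  read '1': S1 → S1
  read '0': S1 → S6
  read '1': S6 → S6
  read '0': S6 → S7
  read '0': S7 → S0
  read '0': S0 → S0
  read '1': S0 → S2
  read '0': S2 → S4
  end S4, accepted
w3:
  start at S6
  read '0': S6 → S7
  read '1': S7 → S2
  read '0': S2 → S4
  read '1': S4 → S2
  read '1': S2 → S1
  read '1': S1 → S1
  read '1': S1 → S1
  read '1': S1 → S1
  read '1': S1 → S1
  read '0': S1 → S6
  read '1': S6 → S6
  read '0': S6 → S7
  read '1': S7 → S2
  read '0': S2 → S4
  read '0': S4 → S4
  read '1': S4 → S2
  read '1': S2 → S1
  read '1': S1 → S1
  read '1': S1 → S1
  read '0': S1 → S6
  read '1': S6 → S6
  read '1': S6 → S6
  read '1': S6 → S6
  read '1': S6 → S6
  read '0': S6 → S7
  read '0': S7 → S0
  read '0': S0 → S0
  end S0, rejected
w4:
  start at S6
  read '1': S6 → S6
  read '0': S6 → S7
  read '1': S7 → S2
  read '1': S2 → S1
  read '1': S1 → S1
  read '1': S1 → S1
  read '1': S1 → S1
  read '1': S1 → S1
  read '1': S1 → S1
  read '1': S1 → S1
  read '1': S1 → S1
  read '0': S1 → S6
  read '1': S6 → S6
  read '0': S6 → S7
  end S7, accepted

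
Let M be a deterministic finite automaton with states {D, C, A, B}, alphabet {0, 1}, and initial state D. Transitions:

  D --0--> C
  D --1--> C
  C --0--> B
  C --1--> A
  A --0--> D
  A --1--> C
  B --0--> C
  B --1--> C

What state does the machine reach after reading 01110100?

start at D
read '0': D → C
read '1': C → A
read '1': A → C
read '1': C → A
read '0': A → D
read '1': D → C
read '0': C → B
read '0': B → C

C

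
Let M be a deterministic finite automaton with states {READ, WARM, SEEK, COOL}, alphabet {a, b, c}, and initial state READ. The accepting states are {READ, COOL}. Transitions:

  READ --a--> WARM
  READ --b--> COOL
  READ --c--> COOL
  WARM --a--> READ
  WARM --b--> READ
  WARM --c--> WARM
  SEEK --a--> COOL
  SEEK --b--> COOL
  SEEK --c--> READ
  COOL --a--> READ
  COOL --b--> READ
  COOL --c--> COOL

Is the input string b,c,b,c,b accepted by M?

READ → COOL → COOL → READ → COOL → READ
End state READ is accepting.

Yes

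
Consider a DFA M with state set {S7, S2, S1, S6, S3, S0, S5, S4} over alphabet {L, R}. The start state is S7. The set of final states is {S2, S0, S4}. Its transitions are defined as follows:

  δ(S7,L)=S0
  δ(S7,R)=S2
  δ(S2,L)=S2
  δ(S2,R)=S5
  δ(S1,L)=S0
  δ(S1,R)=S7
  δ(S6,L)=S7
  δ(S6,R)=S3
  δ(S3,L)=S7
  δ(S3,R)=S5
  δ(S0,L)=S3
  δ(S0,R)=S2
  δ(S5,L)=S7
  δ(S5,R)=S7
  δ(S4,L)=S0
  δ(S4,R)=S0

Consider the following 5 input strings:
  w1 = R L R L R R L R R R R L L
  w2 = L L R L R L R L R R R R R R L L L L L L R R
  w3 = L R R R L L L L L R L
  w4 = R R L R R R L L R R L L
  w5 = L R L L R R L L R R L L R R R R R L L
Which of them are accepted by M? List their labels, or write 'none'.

w1

w1: S7 → S2 → S2 → S5 → S7 → S2 → S5 → S7 → S2 → S5 → S7 → S2 → S2 → S2  → end S2, accepted
w2: S7 → S0 → S3 → S5 → S7 → S2 → S2 → S5 → S7 → S2 → S5 → S7 → S2 → S5 → S7 → S0 → S3 → S7 → S0 → S3 → S7 → S2 → S5  → end S5, rejected
w3: S7 → S0 → S2 → S5 → S7 → S0 → S3 → S7 → S0 → S3 → S5 → S7  → end S7, rejected
w4: S7 → S2 → S5 → S7 → S2 → S5 → S7 → S0 → S3 → S5 → S7 → S0 → S3  → end S3, rejected
w5: S7 → S0 → S2 → S2 → S2 → S5 → S7 → S0 → S3 → S5 → S7 → S0 → S3 → S5 → S7 → S2 → S5 → S7 → S0 → S3  → end S3, rejected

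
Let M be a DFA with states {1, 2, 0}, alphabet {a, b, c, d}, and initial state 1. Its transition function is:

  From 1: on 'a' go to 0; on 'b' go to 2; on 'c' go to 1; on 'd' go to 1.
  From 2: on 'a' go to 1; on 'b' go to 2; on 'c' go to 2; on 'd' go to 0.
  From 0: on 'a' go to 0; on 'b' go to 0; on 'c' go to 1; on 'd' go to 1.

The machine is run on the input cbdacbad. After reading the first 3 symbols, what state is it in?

start at 1
read 'c': 1 → 1
read 'b': 1 → 2
read 'd': 2 → 0
After 3 symbols: 0.

0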